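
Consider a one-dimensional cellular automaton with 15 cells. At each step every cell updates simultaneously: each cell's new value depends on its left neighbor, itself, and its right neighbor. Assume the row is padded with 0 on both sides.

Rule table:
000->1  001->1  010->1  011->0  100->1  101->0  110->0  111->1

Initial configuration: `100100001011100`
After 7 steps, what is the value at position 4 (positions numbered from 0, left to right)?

111111111001011
011111110111000
101111100010111
100111011110010
111010001101111
010011110000110
111101101111001
position 4 holds 0

0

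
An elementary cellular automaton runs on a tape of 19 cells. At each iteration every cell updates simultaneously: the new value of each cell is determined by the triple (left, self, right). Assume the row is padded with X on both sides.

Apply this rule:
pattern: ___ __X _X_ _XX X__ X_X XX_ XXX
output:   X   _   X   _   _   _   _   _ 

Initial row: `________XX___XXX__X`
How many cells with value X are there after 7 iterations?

7

_XXXXXX____X_______
________XX_X_XXXXX_
_XXXXXX____X_______  (repeats iteration 1; period 2)
iteration 7: _XXXXXX____X_______
count of X: 7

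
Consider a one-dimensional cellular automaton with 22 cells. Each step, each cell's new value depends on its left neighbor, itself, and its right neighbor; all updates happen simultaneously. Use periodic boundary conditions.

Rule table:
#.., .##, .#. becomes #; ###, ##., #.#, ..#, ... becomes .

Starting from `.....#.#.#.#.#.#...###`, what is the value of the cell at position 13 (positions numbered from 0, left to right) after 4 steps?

#....#.#.#.#.#.##..#..
##...#.#.#.#.#.#.#.##.
#.#..#.#.#.#.#.#.#.#..
#.##.#.#.#.#.#.#.#.##.
position 13 holds #

#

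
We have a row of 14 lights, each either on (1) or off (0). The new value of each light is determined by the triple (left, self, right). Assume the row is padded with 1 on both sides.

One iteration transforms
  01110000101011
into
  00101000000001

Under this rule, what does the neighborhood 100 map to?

At position 4 the neighborhood is 100; the next row has 1 there.

1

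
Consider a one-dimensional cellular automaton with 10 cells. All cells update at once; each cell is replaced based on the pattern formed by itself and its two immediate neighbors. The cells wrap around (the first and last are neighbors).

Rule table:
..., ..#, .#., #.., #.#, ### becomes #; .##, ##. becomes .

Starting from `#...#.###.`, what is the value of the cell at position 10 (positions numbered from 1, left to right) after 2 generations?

.

######.#.#
#####.###.
position 10 holds .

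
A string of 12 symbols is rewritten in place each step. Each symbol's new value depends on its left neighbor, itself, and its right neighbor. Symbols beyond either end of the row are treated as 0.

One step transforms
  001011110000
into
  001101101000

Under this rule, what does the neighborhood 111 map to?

1

At position 5 the neighborhood is 111; the next row has 1 there.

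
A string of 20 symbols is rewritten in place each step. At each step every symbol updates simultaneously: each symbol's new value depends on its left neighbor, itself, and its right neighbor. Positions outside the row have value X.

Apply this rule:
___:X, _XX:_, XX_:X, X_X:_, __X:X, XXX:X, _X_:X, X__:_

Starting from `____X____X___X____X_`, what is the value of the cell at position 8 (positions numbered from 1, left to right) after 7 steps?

_

step 1: _XXXX_XXXX_XXX_XXXX_
step 2: __XXX__XXX__XX__XXX_
step 3: _X_XX_X_XX_X_X_X_XX_
step 4: _X__X_X__X_X_X_X__X_
step 5: _X_XX_X_XX_X_X_X_XX_  (repeats step 3; period 2)
step 7: _X_XX_X_XX_X_X_X_XX_
position 8 holds _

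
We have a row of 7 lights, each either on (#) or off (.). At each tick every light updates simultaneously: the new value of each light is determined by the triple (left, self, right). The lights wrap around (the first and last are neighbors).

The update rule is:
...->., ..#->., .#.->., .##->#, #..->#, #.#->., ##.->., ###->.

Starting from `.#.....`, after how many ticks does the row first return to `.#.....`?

tick 1: ..#....
tick 2: ...#...
tick 3: ....#..
tick 4: .....#.
tick 5: ......#
tick 6: #......
tick 7: .#.....

7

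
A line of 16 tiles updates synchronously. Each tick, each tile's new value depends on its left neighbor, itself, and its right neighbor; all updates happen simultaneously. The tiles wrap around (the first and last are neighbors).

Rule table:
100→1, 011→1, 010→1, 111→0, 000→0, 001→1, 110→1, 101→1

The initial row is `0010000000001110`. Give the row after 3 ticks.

0111110001100000

0111000000011011
1101100000111111
0111110001100000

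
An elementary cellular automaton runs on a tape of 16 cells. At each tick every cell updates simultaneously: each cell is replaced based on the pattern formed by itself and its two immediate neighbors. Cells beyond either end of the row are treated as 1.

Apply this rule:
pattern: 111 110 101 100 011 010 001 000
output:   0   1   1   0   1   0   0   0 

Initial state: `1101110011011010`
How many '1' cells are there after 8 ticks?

tick 1: 0111010011111101
tick 2: 1101100010000111
tick 3: 0111100000000100
tick 4: 1100100000000000
tick 5: 0100000000000000
tick 6: 1000000000000000
tick 7: 1000000000000000  (fixed point — unchanged through tick 8)
count of 1: 1

1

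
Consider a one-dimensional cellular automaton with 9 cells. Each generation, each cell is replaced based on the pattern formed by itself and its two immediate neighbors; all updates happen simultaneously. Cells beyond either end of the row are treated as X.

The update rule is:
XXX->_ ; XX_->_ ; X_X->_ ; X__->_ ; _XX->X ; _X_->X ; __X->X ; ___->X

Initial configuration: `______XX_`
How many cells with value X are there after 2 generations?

_XXXXXX__
_X______X
count of X: 2

2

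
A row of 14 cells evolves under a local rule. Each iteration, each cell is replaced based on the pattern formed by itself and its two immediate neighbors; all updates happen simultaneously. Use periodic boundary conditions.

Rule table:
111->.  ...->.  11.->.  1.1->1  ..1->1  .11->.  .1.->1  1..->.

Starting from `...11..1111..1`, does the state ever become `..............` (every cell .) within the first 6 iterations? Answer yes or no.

iteration 1: ..1...1.....11
iteration 2: .11..11....1..
iteration 3: 1...1.....11..
iteration 4: 1..11....1...1
iteration 5: ..1.....11..1.
iteration 6: .11....1...11.
iteration 6 is .11....1...11., still not uniform .

no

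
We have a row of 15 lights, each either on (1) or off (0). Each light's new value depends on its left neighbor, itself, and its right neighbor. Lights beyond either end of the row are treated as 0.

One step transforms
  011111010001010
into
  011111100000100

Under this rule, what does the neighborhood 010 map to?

0

At position 7 the neighborhood is 010; the next row has 0 there.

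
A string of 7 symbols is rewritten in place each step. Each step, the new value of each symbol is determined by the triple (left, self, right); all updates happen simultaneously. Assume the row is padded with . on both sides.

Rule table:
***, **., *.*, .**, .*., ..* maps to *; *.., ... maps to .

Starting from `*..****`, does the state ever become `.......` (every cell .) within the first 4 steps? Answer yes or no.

no

*.*****
*******
*******  (fixed point — unchanged through step 4)
step 4 is *******, still not uniform .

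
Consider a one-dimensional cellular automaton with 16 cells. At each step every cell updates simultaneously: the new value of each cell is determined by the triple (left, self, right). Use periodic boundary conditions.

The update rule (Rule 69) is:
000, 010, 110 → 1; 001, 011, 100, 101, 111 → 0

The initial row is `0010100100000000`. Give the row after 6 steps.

step 1: 1010100101111111
step 2: 1010100100000000
step 3: 1010100101111110
step 4: 1010100100000010
step 5: 1010100101111010
step 6: 1010100100001010

1010100100001010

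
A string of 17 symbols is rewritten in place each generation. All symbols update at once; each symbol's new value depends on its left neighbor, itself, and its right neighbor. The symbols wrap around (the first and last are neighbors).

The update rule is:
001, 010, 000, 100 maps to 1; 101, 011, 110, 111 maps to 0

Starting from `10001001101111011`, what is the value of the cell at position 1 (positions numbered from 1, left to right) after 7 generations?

0

generation 1: 01111110000000000
generation 2: 10000001111111111
generation 3: 01111110000000000  (repeats generation 1; period 2)
generation 7: 01111110000000000
position 1 holds 0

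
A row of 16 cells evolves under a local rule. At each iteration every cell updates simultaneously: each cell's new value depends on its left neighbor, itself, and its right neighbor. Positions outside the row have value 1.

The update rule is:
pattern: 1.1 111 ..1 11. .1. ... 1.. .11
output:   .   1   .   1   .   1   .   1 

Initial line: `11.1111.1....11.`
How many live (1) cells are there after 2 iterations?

11.1111...11.11.
11.1111.1.11.11.
count of 1: 11

11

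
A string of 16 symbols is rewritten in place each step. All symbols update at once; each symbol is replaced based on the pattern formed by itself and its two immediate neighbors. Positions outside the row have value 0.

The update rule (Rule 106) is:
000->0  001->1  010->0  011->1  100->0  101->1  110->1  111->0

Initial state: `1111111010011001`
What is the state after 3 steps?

step 1: 1000001100111010
step 2: 0000011101101100
step 3: 0000110111111100

0000110111111100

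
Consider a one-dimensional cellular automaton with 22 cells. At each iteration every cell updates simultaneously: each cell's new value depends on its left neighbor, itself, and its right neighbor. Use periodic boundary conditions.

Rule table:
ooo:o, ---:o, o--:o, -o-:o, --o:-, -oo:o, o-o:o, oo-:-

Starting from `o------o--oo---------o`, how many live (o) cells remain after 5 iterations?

19

-ooooo-oo-o-oooooooo-o
ooooo-oo-oooooooooo-oo
oooo-oo-oooooooooo-ooo
ooo-oo-oooooooooo-oooo
oo-oo-oooooooooo-ooooo
count of o: 19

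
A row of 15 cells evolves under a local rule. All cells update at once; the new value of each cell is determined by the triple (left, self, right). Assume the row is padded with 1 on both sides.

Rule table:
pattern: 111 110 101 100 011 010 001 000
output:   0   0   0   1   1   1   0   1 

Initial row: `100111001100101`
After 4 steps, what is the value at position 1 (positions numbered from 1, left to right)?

0

010100101010101
010110101010101
010100101010101  (repeats step 1; period 2)
step 4: 010110101010101
position 1 holds 0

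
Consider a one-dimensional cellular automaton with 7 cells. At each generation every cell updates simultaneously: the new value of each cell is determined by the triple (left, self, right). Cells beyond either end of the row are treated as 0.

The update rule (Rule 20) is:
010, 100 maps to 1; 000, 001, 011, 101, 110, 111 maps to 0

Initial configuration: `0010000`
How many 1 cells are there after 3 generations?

2

0011000
0000100
0000110
count of 1: 2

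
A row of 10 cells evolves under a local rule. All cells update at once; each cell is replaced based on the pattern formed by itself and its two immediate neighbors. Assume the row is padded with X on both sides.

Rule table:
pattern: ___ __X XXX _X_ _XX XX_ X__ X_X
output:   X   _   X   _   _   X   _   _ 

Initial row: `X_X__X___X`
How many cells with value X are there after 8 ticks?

4

X______X__
X_XXXX____
X__XXX_XX_
X___XX__X_
X_X__X____
X______XX_
X_XXXX__X_
X__XXX____
count of X: 4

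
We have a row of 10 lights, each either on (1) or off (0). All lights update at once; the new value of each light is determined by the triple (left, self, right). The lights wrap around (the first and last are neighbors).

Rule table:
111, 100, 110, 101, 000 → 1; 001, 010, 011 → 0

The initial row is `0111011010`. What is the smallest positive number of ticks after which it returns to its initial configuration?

tick 1: 0011101101
tick 2: 1001110110
tick 3: 0100111011
tick 4: 1010011101
tick 5: 1101001110
tick 6: 0110100111
tick 7: 1011010011
tick 8: 1101101001
tick 9: 1110110100
tick 10: 0111011010

10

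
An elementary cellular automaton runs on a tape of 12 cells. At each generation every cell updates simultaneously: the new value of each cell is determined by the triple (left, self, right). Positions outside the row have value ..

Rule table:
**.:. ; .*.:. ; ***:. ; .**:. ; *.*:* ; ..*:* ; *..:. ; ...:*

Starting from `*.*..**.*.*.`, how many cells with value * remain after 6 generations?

6

generation 1: .*..*..*.*..
generation 2: *..*..*.*..*
generation 3: ..*..*.*..*.
generation 4: **..*.*..*..
generation 5: ...*.*..*..*
generation 6: ***.*..*..*.
count of *: 6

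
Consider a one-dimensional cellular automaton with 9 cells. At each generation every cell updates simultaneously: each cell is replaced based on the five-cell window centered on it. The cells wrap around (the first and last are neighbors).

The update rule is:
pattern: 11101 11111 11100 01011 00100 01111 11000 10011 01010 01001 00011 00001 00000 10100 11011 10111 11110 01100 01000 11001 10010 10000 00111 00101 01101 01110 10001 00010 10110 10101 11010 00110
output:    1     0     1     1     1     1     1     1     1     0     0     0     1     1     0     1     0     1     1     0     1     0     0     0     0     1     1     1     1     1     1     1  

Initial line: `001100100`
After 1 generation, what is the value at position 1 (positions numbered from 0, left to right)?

001101110
position 1 holds 0

0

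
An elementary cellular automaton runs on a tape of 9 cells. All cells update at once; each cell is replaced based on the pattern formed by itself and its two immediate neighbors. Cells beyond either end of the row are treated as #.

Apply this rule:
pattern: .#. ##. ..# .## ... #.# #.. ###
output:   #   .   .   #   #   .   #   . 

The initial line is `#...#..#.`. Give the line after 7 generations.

.##.##.#.
.#..#..#.
.##.##.#.  (repeats generation 1; period 2)
generation 7: .##.##.#.

.##.##.#.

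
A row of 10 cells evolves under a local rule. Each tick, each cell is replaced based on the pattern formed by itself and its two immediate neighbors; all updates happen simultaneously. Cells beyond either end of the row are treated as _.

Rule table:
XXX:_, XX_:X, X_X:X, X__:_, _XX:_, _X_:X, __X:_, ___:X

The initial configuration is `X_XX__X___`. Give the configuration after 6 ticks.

_____XXXXX

tick 1: XX_X__X_XX
tick 2: _XXX__XX_X
tick 3: ___X___XXX
tick 4: XX_X_X___X
tick 5: _XXXXX_X_X
tick 6: _____XXXXX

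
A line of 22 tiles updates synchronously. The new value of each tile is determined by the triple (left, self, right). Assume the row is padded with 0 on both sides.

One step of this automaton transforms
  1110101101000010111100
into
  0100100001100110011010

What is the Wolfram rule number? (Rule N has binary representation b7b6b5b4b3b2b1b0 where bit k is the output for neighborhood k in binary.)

150

position 1: 111 → 1  (bit 7 = 1)
position 2: 110 → 0  (bit 6 = 0)
position 3: 101 → 0  (bit 5 = 0)
position 10: 100 → 1  (bit 4 = 1)
position 0: 011 → 0  (bit 3 = 0)
position 4: 010 → 1  (bit 2 = 1)
position 13: 001 → 1  (bit 1 = 1)
position 11: 000 → 0  (bit 0 = 0)
bits b7..b0 = 10010110 = 150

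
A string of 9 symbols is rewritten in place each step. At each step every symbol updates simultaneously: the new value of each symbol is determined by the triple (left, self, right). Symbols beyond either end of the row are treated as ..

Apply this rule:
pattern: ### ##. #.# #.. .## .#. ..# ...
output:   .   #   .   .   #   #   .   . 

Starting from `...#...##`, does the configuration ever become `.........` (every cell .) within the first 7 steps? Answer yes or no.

...#...##  (fixed point — unchanged through step 7)
step 7 is ...#...##, still not uniform .

no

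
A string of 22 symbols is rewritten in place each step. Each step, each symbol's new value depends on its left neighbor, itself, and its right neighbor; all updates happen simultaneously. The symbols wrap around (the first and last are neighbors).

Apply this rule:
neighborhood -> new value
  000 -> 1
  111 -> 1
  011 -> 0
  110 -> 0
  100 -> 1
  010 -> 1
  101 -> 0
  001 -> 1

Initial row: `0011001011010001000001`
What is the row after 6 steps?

1100111000011111111111
1011010111101111111111
0000010011000111111111
1111111100111011111110
0111111011010001111100
1011110000011110111011

1011110000011110111011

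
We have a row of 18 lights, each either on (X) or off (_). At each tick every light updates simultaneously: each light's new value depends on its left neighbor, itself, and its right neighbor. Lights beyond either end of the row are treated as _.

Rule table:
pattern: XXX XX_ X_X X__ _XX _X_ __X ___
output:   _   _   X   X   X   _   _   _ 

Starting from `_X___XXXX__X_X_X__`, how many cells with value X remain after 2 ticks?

6

__X__X___X__X_X_X_
___X__X___X__X_X_X
count of X: 6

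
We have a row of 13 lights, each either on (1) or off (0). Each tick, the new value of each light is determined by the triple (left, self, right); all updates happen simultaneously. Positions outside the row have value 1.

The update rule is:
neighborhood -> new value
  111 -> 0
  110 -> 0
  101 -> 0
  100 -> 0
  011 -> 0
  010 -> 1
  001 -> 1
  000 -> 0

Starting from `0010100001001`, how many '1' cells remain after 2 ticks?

3

0110100011010
0000100100010
count of 1: 3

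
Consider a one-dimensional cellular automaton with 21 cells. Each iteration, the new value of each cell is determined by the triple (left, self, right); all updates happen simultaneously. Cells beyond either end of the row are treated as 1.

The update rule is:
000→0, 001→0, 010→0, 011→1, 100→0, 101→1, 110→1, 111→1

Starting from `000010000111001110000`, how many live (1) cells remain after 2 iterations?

6

iteration 1: 000000000111001110000
iteration 2: 000000000111001110000
count of 1: 6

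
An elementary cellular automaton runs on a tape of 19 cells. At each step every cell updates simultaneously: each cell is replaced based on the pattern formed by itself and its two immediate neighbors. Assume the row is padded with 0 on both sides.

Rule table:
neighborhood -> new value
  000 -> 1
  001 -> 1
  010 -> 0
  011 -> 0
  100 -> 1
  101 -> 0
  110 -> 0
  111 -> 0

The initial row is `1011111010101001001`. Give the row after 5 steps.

0000000000000110110
1111111111111000001
0000000000000111110
1111111111111000001  (repeats step 2; period 2)
step 5: 0000000000000111110

0000000000000111110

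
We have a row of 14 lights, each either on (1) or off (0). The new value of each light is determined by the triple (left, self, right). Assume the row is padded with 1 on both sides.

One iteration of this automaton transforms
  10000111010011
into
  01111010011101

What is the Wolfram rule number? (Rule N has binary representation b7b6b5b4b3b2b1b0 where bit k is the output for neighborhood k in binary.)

position 6: 111 → 1  (bit 7 = 1)
position 0: 110 → 0  (bit 6 = 0)
position 8: 101 → 0  (bit 5 = 0)
position 1: 100 → 1  (bit 4 = 1)
position 5: 011 → 0  (bit 3 = 0)
position 9: 010 → 1  (bit 2 = 1)
position 4: 001 → 1  (bit 1 = 1)
position 2: 000 → 1  (bit 0 = 1)
bits b7..b0 = 10010111 = 151

151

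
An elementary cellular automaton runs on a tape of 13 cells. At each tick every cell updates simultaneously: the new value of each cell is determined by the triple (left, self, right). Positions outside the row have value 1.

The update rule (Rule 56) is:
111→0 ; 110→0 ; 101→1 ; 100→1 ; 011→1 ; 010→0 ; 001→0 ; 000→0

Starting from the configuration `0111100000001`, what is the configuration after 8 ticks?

0101010010010

1100010000001
0010001000001
1001000100001
0100100010001
1010010001001
0101001000101
1010100100011
0101010010010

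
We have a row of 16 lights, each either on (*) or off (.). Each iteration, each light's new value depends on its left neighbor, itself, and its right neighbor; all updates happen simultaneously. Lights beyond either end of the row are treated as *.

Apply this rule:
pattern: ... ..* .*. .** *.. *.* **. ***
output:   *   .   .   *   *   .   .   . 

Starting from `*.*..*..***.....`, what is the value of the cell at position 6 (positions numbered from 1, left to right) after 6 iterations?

.

...*..*.*..****.
**..*....*.*....
..*..***....***.
*..*.*..***.*...
.*....*.*....**.
..***....***.*..
position 6 holds .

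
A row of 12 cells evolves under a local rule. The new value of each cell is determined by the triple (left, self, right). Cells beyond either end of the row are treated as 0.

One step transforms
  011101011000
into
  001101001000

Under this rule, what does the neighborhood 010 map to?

At position 5 the neighborhood is 010; the next row has 1 there.

1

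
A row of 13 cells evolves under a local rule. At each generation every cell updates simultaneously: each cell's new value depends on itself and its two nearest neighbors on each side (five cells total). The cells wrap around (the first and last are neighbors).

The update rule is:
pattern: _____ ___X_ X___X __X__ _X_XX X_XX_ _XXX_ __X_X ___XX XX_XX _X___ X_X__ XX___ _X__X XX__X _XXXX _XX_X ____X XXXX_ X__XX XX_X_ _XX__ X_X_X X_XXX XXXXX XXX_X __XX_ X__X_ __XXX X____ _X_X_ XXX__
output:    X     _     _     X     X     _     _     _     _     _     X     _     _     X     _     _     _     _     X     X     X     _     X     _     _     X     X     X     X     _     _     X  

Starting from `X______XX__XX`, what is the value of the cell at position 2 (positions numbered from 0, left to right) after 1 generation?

X__XX__X__XX_
position 2 holds _

_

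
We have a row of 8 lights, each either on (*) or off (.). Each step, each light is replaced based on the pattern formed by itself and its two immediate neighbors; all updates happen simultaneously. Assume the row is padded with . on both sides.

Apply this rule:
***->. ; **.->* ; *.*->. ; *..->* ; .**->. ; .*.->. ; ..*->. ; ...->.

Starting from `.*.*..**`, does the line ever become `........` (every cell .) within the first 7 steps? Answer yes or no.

....*..*
.....*..
......*.
.......*
........
all cells are . at step 5

yes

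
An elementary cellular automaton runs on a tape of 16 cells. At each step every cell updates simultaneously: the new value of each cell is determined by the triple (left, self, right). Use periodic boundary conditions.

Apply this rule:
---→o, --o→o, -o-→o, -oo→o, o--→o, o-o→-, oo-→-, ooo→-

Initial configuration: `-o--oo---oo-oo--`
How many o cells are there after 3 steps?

13

step 1: ooooo-oooo--o-oo
step 2: ------o---ooo-o-
step 3: ooooooooooo---oo
count of o: 13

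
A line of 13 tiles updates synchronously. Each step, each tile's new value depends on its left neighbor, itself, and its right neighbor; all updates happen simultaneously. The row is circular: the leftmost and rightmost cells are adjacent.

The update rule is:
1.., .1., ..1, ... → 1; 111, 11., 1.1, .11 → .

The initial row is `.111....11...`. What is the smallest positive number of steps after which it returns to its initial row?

step 1: 1...1111..111
step 2: .111....11...

2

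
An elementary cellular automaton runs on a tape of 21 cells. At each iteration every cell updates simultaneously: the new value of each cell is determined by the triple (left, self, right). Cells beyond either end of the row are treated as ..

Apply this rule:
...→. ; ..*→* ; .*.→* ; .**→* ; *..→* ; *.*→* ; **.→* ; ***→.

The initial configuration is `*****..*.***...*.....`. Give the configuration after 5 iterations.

**..**....******.****

*...******.**.***....
**.**....******.**...
******..**....*****..
*....******..**...**.
**..**....******.****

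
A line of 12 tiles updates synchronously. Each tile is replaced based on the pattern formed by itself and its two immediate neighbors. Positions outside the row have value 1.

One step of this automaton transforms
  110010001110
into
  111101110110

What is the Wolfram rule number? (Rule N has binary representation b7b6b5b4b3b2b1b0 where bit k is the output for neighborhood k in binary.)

position 0: 111 → 1  (bit 7 = 1)
position 1: 110 → 1  (bit 6 = 1)
position 11: 101 → 0  (bit 5 = 0)
position 2: 100 → 1  (bit 4 = 1)
position 8: 011 → 0  (bit 3 = 0)
position 4: 010 → 0  (bit 2 = 0)
position 3: 001 → 1  (bit 1 = 1)
position 6: 000 → 1  (bit 0 = 1)
bits b7..b0 = 11010011 = 211

211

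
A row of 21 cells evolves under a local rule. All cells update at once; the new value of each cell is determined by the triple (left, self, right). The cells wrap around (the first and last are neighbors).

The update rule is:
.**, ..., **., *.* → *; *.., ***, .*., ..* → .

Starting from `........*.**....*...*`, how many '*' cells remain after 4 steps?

.******..***.**...*..
.*....*..*.****.*...*
*..**.....**..**..*..
...**.***.**..**.....
count of *: 9

9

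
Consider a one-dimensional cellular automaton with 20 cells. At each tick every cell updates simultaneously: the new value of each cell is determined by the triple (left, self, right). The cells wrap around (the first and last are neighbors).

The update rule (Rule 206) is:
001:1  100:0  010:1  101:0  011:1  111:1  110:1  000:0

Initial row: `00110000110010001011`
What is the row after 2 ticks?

01110011110110111011

01110001110110011011
01110011110110111011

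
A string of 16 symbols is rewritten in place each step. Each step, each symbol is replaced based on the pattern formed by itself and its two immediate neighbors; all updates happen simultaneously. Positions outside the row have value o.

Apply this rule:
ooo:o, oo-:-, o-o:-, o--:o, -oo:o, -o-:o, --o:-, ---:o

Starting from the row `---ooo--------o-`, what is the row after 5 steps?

-o-oo-ooo-o-o-o-

oo-oo-ooooooo-o-
o--o--oooooo--o-
-o-oo-ooooo-o-o-
-o-o--oooo--o-o-
-o-oo-ooo-o-o-o-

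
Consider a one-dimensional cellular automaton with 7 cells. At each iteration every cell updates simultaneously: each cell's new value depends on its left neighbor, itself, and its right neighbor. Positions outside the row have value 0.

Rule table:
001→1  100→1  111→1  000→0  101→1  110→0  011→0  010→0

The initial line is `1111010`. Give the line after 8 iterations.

1001010

iteration 1: 0110101
iteration 2: 1001010
iteration 3: 0110101  (repeats iteration 1; period 2)
iteration 8: 1001010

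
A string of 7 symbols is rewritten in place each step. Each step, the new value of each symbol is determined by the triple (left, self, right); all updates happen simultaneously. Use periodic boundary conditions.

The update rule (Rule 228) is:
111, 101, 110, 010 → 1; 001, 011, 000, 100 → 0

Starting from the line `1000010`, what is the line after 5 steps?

1000000

1000011
1000001
1000000
1000000  (fixed point — unchanged through step 5)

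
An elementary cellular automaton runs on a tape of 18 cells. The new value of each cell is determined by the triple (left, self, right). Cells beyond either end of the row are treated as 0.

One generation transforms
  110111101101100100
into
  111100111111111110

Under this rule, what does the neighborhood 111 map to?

0

At position 4 the neighborhood is 111; the next row has 0 there.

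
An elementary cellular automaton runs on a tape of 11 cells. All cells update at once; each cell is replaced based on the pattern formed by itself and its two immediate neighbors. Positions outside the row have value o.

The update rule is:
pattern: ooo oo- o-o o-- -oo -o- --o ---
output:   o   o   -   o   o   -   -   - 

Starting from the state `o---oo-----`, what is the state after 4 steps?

ooo-oooooo-

oo--ooo----
ooo-oooo---
ooo-ooooo--
ooo-oooooo-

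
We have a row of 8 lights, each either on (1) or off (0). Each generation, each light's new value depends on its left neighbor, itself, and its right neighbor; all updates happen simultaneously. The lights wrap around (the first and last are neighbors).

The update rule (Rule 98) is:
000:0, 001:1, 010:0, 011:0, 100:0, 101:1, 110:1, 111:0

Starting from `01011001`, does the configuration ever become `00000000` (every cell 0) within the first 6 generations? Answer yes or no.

10101010
01010101
10101010  (repeats generation 1; period 2)
generation 6: 01010101
generation 6 is 01010101, still not uniform 0

no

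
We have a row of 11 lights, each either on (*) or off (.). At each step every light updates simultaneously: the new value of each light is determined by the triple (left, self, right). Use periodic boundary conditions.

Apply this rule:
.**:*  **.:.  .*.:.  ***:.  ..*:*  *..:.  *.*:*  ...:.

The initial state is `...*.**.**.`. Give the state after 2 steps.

step 1: ..*.**.**..
step 2: .*.**.**...

.*.**.**...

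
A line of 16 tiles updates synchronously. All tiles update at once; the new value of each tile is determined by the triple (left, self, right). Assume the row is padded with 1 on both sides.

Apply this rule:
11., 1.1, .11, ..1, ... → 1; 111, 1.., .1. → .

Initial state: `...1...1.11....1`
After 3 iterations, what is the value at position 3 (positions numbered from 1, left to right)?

1

.11..11.111.1111
111.11111.111...
..111...111.1.11
position 3 holds 1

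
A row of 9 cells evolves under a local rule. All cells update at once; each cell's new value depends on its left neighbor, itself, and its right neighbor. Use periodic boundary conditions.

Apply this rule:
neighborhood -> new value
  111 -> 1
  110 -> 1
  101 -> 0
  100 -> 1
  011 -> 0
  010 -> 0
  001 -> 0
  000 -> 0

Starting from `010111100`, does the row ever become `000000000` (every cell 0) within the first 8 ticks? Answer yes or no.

000011110
000001111
100000111
110000011
111000001
111100000
011110000
001111000
tick 8 is 001111000, still not uniform 0

no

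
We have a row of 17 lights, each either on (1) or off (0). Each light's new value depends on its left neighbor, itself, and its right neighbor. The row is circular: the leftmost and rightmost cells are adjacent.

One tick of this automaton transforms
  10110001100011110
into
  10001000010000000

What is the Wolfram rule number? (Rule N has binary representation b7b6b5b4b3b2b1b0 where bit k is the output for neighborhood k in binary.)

20

position 13: 111 → 0  (bit 7 = 0)
position 3: 110 → 0  (bit 6 = 0)
position 1: 101 → 0  (bit 5 = 0)
position 4: 100 → 1  (bit 4 = 1)
position 2: 011 → 0  (bit 3 = 0)
position 0: 010 → 1  (bit 2 = 1)
position 6: 001 → 0  (bit 1 = 0)
position 5: 000 → 0  (bit 0 = 0)
bits b7..b0 = 00010100 = 20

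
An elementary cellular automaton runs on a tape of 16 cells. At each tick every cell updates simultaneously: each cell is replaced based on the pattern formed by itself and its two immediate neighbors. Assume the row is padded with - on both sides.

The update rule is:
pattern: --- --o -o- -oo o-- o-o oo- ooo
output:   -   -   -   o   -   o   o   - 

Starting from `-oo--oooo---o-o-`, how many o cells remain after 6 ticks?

-oo--o--o----o--
-oo-------------
-oo-------------  (fixed point — unchanged through tick 6)
count of o: 2

2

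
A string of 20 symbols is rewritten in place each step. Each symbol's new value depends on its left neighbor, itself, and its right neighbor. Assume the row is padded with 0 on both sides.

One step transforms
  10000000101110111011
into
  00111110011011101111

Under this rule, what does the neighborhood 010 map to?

At position 0 the neighborhood is 010; the next row has 0 there.

0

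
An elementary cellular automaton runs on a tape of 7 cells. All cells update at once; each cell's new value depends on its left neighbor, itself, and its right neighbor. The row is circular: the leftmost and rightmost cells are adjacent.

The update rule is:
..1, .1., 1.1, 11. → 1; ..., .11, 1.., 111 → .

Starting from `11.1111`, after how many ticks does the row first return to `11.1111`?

7

.11....
1.1....
111...1
..1..1.
.11.11.
1.11.1.
11.1111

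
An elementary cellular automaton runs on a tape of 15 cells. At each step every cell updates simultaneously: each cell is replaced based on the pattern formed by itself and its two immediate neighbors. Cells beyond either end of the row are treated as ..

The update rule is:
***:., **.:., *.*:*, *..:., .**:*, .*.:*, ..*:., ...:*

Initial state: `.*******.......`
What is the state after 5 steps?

step 1: .*.......******
step 2: .*.*****.*.....
step 3: .***....**.****
step 4: .*...**.*.**...
step 5: .*.*.*.****..**

.*.*.*.****..**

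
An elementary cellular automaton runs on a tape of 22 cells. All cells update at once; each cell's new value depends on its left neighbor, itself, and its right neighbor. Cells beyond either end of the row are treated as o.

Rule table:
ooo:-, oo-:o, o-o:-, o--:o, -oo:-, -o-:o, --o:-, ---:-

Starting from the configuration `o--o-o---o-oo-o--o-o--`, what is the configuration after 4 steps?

-o--oo-oo-o--o-o--o-o-

step 1: oo-o-oo--o--o-oo-o-oo-
step 2: -o-o--oo-oo-o--o-o--o-
step 3: -o-oo--o--o-oo-o-oo-o-
step 4: -o--oo-oo-o--o-o--o-o-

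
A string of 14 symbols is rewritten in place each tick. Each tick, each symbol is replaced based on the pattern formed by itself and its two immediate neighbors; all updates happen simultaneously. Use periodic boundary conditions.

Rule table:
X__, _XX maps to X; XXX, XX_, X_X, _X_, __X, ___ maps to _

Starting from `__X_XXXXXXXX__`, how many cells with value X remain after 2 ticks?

____X_______X_
_____X_______X
count of X: 2

2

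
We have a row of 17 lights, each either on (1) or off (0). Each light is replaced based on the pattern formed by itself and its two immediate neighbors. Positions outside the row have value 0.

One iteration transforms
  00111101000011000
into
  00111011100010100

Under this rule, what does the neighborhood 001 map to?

0

At position 1 the neighborhood is 001; the next row has 0 there.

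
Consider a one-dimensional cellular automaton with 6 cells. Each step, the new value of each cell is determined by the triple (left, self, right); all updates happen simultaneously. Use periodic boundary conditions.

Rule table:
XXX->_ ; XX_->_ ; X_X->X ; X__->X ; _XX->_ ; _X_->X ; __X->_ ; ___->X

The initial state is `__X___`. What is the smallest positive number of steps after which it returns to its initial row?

12

step 1: X_XXXX
step 2: _X____
step 3: _XXXXX
step 4: X_____
step 5: XXXXX_
step 6: _____X
step 7: XXXX_X
step 8: ____X_
step 9: XXX_XX
step 10: ___X__
step 11: XX_XXX
step 12: __X___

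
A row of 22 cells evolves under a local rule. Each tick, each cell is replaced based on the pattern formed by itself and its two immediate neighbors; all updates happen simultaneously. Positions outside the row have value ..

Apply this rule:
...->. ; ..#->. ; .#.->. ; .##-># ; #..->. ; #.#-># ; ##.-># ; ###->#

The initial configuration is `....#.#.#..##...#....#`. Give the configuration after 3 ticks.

.....#.#...##.........
......#....##.........
...........##.........

...........##.........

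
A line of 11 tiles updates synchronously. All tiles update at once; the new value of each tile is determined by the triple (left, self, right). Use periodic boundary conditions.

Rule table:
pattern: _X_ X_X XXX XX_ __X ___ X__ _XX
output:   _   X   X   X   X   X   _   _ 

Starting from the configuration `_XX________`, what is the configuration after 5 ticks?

XXXXX_X_XXX

tick 1: X_X_XXXXXXX
tick 2: XX_X_XXXXXX
tick 3: XXX_X_XXXXX
tick 4: XXXX_X_XXXX
tick 5: XXXXX_X_XXX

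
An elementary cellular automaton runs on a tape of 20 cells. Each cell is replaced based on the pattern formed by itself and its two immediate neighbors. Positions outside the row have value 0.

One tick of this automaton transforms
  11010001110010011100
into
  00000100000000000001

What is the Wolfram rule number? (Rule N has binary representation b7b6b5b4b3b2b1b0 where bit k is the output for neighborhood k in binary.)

position 8: 111 → 0  (bit 7 = 0)
position 1: 110 → 0  (bit 6 = 0)
position 2: 101 → 0  (bit 5 = 0)
position 4: 100 → 0  (bit 4 = 0)
position 0: 011 → 0  (bit 3 = 0)
position 3: 010 → 0  (bit 2 = 0)
position 6: 001 → 0  (bit 1 = 0)
position 5: 000 → 1  (bit 0 = 1)
bits b7..b0 = 00000001 = 1

1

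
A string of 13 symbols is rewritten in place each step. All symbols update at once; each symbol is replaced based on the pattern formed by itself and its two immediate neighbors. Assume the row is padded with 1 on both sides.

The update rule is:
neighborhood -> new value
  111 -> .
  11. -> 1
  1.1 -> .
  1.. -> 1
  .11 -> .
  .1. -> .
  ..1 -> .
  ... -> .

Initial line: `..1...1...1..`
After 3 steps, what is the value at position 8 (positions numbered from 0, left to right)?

.

1..1...1...1.
11..1...1....
.11..1...1...
position 8 holds .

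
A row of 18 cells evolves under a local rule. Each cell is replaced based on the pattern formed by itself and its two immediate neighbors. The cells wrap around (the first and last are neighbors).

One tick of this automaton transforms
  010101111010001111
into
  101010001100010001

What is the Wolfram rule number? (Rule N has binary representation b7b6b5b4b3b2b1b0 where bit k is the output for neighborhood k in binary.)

position 6: 111 → 0  (bit 7 = 0)
position 8: 110 → 1  (bit 6 = 1)
position 0: 101 → 1  (bit 5 = 1)
position 11: 100 → 0  (bit 4 = 0)
position 5: 011 → 0  (bit 3 = 0)
position 1: 010 → 0  (bit 2 = 0)
position 13: 001 → 1  (bit 1 = 1)
position 12: 000 → 0  (bit 0 = 0)
bits b7..b0 = 01100010 = 98

98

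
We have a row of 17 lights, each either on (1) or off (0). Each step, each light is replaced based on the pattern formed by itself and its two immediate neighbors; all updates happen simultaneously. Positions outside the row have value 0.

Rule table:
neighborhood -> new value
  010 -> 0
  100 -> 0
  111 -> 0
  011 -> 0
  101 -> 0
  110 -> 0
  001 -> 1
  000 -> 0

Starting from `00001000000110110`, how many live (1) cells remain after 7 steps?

step 1: 00010000001000000
step 2: 00100000010000000
step 3: 01000000100000000
step 4: 10000001000000000
step 5: 00000010000000000
step 6: 00000100000000000
step 7: 00001000000000000
count of 1: 1

1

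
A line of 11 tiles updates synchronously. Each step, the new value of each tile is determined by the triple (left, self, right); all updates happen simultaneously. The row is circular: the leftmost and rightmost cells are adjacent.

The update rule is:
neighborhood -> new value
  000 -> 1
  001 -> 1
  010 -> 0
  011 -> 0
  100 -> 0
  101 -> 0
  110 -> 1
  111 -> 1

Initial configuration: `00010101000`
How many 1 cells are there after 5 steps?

3

11100000011
11101111101
11100111100
01101011101
00100001100
count of 1: 3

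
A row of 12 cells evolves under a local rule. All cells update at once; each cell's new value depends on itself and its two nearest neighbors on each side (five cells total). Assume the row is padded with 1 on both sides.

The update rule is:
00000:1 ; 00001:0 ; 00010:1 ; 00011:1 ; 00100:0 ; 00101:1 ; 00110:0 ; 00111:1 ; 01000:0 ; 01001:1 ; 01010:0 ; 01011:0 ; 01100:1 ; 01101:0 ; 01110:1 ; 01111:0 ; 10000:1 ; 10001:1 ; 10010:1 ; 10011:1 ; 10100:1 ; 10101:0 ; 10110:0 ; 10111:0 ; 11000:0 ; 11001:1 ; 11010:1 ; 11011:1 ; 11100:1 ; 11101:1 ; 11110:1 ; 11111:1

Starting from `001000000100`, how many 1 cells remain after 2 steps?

8

110011101011
111111110000
count of 1: 8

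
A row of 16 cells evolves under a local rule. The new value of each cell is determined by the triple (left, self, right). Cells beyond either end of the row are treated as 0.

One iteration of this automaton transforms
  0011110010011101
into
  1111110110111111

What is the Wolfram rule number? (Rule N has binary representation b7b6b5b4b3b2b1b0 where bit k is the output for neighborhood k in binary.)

239

position 3: 111 → 1  (bit 7 = 1)
position 5: 110 → 1  (bit 6 = 1)
position 14: 101 → 1  (bit 5 = 1)
position 6: 100 → 0  (bit 4 = 0)
position 2: 011 → 1  (bit 3 = 1)
position 8: 010 → 1  (bit 2 = 1)
position 1: 001 → 1  (bit 1 = 1)
position 0: 000 → 1  (bit 0 = 1)
bits b7..b0 = 11101111 = 239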